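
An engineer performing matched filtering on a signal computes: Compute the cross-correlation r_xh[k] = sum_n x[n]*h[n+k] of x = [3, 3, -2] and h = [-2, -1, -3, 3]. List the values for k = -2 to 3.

Both sequences indexed from 0 and zero outside their support.
Lags with overlap: k = -2 to 3.
  r_xh[-2] = x[2]*h[0] = 4
  r_xh[-1] = x[1]*h[0] + x[2]*h[1] = -4
  r_xh[0] = x[0]*h[0] + x[1]*h[1] + x[2]*h[2] = -3
  r_xh[1] = x[0]*h[1] + x[1]*h[2] + x[2]*h[3] = -18
  r_xh[2] = x[0]*h[2] + x[1]*h[3] = 0
  r_xh[3] = x[0]*h[3] = 9
r_xh = [4, -4, -3, -18, 0, 9] (for k = -2, ..., 3)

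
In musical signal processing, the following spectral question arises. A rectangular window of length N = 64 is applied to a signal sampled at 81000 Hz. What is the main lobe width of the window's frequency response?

For a rectangular window of length N,
the main lobe width in frequency is 2*f_s/N.
= 2*81000/64 = 10125/4 Hz
This determines the minimum frequency separation for resolving two sinusoids.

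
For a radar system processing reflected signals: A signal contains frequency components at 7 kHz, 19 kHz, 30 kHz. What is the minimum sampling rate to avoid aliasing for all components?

The highest frequency component is f_max = 30 kHz.
Nyquist rate = 2 * f_max = 2 * 30 kHz = 60 kHz.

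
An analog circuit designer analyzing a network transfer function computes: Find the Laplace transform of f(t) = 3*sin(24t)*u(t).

Standard pair: sin(wt)*u(t) <-> w/(s^2+w^2)
With w = 24: L{3*sin(24t)*u(t)} = 72/(s^2+576)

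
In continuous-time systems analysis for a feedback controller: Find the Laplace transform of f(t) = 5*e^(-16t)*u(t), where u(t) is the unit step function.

Standard Laplace transform pair:
e^(-at)*u(t) <-> 1/(s+a)
With a = 16: L{5*e^(-16t)*u(t)} = 5/(s+16), ROC: Re(s) > -16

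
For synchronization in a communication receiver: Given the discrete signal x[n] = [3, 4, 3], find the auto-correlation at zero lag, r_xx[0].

The auto-correlation at zero lag r_xx[0] equals the signal energy.
r_xx[0] = sum of x[n]^2 = 3^2 + 4^2 + 3^2
= 9 + 16 + 9 = 34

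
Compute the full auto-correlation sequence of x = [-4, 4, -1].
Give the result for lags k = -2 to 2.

r_xx[k] = sum_m x[m]*x[m+k], indexed from 0, for k = -2 to 2:
  r_xx[-2] = x[2]*x[0] = 4
  r_xx[-1] = x[1]*x[0] + x[2]*x[1] = -20
  r_xx[0] = x[0]*x[0] + x[1]*x[1] + x[2]*x[2] = 33
  r_xx[1] = x[0]*x[1] + x[1]*x[2] = -20
  r_xx[2] = x[0]*x[2] = 4
r_xx = [4, -20, 33, -20, 4]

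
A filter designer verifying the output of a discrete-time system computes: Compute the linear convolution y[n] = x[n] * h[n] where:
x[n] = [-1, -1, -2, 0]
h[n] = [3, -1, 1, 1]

y[n] = sum_k x[k]*h[n-k]. Output length = len(x) + len(h) - 1 = 4 + 4 - 1 = 7.
y[0] = -1*3 = -3
y[1] = -1*3 + -1*-1 = -2
y[2] = -2*3 + -1*-1 + -1*1 = -6
y[3] = 0*3 + -2*-1 + -1*1 + -1*1 = 0
y[4] = 0*-1 + -2*1 + -1*1 = -3
y[5] = 0*1 + -2*1 = -2
y[6] = 0*1 = 0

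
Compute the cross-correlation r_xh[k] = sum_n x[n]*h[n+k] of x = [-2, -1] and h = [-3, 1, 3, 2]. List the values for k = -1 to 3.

Both sequences indexed from 0 and zero outside their support.
Lags with overlap: k = -1 to 3.
  r_xh[-1] = x[1]*h[0] = 3
  r_xh[0] = x[0]*h[0] + x[1]*h[1] = 5
  r_xh[1] = x[0]*h[1] + x[1]*h[2] = -5
  r_xh[2] = x[0]*h[2] + x[1]*h[3] = -8
  r_xh[3] = x[0]*h[3] = -4
r_xh = [3, 5, -5, -8, -4] (for k = -1, ..., 3)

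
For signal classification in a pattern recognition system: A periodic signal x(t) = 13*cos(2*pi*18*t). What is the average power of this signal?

Average power of A*cos(wt) is A^2/2.
P = 13^2 / 2 = 169/2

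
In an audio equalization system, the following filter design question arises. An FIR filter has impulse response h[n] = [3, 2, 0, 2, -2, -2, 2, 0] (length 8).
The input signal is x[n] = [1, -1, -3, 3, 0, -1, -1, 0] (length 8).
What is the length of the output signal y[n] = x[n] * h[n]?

For linear convolution, the output length is:
len(y) = len(x) + len(h) - 1 = 8 + 8 - 1 = 15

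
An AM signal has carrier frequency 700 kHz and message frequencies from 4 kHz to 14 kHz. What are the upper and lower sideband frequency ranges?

Upper sideband (USB) = fc + [fm_low, fm_high] = 700 + [4, 14] = [704, 714] kHz
Lower sideband (LSB) = fc - [fm_high, fm_low] = 700 - [14, 4] = [686, 696] kHz
Total occupied spectrum: 686 kHz to 714 kHz (plus carrier at 700 kHz)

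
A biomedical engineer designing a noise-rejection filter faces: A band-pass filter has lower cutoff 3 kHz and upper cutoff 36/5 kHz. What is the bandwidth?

Bandwidth = f_high - f_low
= 36/5 kHz - 3 kHz = 21/5 kHz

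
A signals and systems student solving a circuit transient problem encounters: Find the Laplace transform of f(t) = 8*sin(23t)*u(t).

Standard pair: sin(wt)*u(t) <-> w/(s^2+w^2)
With w = 23: L{8*sin(23t)*u(t)} = 184/(s^2+529)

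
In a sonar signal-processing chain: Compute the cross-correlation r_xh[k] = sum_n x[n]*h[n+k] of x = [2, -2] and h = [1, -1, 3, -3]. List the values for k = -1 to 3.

Both sequences indexed from 0 and zero outside their support.
Lags with overlap: k = -1 to 3.
  r_xh[-1] = x[1]*h[0] = -2
  r_xh[0] = x[0]*h[0] + x[1]*h[1] = 4
  r_xh[1] = x[0]*h[1] + x[1]*h[2] = -8
  r_xh[2] = x[0]*h[2] + x[1]*h[3] = 12
  r_xh[3] = x[0]*h[3] = -6
r_xh = [-2, 4, -8, 12, -6] (for k = -1, ..., 3)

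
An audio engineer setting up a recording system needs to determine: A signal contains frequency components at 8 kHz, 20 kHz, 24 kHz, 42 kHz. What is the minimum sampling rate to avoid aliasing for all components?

The highest frequency component is f_max = 42 kHz.
Nyquist rate = 2 * f_max = 2 * 42 kHz = 84 kHz.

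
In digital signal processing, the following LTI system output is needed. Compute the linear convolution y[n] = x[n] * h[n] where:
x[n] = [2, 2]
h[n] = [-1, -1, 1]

y[n] = sum_k x[k]*h[n-k]. Output length = len(x) + len(h) - 1 = 2 + 3 - 1 = 4.
y[0] = 2*-1 = -2
y[1] = 2*-1 + 2*-1 = -4
y[2] = 2*-1 + 2*1 = 0
y[3] = 2*1 = 2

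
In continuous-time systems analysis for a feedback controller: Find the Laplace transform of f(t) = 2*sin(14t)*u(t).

Standard pair: sin(wt)*u(t) <-> w/(s^2+w^2)
With w = 14: L{2*sin(14t)*u(t)} = 28/(s^2+196)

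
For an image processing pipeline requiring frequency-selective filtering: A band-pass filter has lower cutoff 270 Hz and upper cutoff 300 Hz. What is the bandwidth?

Bandwidth = f_high - f_low
= 300 Hz - 270 Hz = 30 Hz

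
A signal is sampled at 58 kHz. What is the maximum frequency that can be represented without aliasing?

The maximum frequency that can be represented without aliasing
is the Nyquist frequency: f_max = f_s / 2 = 58 kHz / 2 = 29 kHz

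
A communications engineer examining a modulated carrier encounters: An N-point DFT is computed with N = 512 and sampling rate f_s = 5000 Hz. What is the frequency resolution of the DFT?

DFT frequency resolution = f_s / N
= 5000 / 512 = 625/64 Hz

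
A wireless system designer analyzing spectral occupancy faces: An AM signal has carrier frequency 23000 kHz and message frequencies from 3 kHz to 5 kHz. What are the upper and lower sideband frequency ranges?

Upper sideband (USB) = fc + [fm_low, fm_high] = 23000 + [3, 5] = [23003, 23005] kHz
Lower sideband (LSB) = fc - [fm_high, fm_low] = 23000 - [5, 3] = [22995, 22997] kHz
Total occupied spectrum: 22995 kHz to 23005 kHz (plus carrier at 23000 kHz)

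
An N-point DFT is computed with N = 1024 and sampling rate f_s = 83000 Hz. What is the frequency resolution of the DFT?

DFT frequency resolution = f_s / N
= 83000 / 1024 = 10375/128 Hz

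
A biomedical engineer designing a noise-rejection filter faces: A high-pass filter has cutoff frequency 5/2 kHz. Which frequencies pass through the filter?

A high-pass filter passes all frequencies above the cutoff frequency 5/2 kHz and attenuates lower frequencies.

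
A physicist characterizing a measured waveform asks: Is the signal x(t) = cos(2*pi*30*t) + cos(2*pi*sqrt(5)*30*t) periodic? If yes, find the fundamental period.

f1 = 30 Hz, f2 = 30*sqrt(5) Hz
Ratio f2/f1 = sqrt(5), which is irrational.
Since the frequency ratio is irrational, no common period exists.
The signal is not periodic.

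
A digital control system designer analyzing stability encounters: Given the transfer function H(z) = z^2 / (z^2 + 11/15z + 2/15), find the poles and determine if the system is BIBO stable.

Poles are roots of the denominator: z^2 + 11/15z + 2/15 = 0.
Quadratic formula: z = [-(11/15) +/- sqrt((11/15)^2 - 4*(2/15))] / 2
Discriminant = 121/225 - 8/15 = 1/225; sqrt = 1/15.
z = (-11/15 +/- 1/15) / 2 => z = -1/3 or z = -2/5.
|p1| = 1/3, |p2| = 2/5.
For BIBO stability, all poles must lie inside the unit circle (|p| < 1).
System is STABLE since both |p| < 1.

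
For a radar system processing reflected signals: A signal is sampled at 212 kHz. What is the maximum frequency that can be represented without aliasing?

The maximum frequency that can be represented without aliasing
is the Nyquist frequency: f_max = f_s / 2 = 212 kHz / 2 = 106 kHz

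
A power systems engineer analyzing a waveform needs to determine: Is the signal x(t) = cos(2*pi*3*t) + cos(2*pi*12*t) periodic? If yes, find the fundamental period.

f1 = 3 Hz, f2 = 12 Hz
Period T1 = 1/3, T2 = 1/12
Ratio T1/T2 = 12/3, which is rational.
The signal is periodic with fundamental period T = 1/GCD(3,12) = 1/3 s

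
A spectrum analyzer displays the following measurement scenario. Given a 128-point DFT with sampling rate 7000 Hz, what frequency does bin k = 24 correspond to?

The frequency of DFT bin k is: f_k = k * f_s / N
f_24 = 24 * 7000 / 128 = 2625/2 Hz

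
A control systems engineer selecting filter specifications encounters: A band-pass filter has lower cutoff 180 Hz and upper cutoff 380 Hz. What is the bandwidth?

Bandwidth = f_high - f_low
= 380 Hz - 180 Hz = 200 Hz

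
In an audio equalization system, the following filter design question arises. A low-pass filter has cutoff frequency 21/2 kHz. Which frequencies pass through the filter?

A low-pass filter passes all frequencies below the cutoff frequency 21/2 kHz and attenuates higher frequencies.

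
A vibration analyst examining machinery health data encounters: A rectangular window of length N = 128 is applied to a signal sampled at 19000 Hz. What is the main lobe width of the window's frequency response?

For a rectangular window of length N,
the main lobe width in frequency is 2*f_s/N.
= 2*19000/128 = 2375/8 Hz
This determines the minimum frequency separation for resolving two sinusoids.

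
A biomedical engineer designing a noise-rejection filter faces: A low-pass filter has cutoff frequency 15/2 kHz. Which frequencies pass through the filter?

A low-pass filter passes all frequencies below the cutoff frequency 15/2 kHz and attenuates higher frequencies.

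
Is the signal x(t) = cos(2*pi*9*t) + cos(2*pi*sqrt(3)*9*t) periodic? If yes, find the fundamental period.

f1 = 9 Hz, f2 = 9*sqrt(3) Hz
Ratio f2/f1 = sqrt(3), which is irrational.
Since the frequency ratio is irrational, no common period exists.
The signal is not periodic.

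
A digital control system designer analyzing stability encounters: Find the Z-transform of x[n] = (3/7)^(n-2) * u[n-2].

Time-shifting property: if X(z) = Z{x[n]}, then Z{x[n-d]} = z^(-d) * X(z)
X(z) = z/(z - 3/7) for x[n] = (3/7)^n * u[n]
Z{x[n-2]} = z^(-2) * z/(z - 3/7) = z^(-1)/(z - 3/7)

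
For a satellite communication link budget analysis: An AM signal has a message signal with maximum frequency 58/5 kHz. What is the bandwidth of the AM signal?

In AM (double-sideband), the bandwidth is twice the message frequency.
BW = 2 * f_m = 2 * 58/5 kHz = 116/5 kHz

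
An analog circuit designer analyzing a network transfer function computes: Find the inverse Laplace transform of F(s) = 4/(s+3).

Standard pair: k/(s+a) <-> k*e^(-at)*u(t)
With k=4, a=3: f(t) = 4*e^(-3t)*u(t)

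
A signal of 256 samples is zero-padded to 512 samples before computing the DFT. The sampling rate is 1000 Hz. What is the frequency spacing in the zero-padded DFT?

Original DFT: N = 256, resolution = f_s/N = 1000/256 = 125/32 Hz
Zero-padded DFT: N = 512, resolution = f_s/N = 1000/512 = 125/64 Hz
Zero-padding interpolates the spectrum (finer frequency grid)
but does NOT improve the true spectral resolution (ability to resolve close frequencies).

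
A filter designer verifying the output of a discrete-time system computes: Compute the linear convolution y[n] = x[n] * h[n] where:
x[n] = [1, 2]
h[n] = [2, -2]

y[n] = sum_k x[k]*h[n-k]. Output length = len(x) + len(h) - 1 = 2 + 2 - 1 = 3.
y[0] = 1*2 = 2
y[1] = 2*2 + 1*-2 = 2
y[2] = 2*-2 = -4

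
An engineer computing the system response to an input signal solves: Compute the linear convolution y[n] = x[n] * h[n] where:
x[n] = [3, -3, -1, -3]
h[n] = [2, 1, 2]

y[n] = sum_k x[k]*h[n-k]. Output length = len(x) + len(h) - 1 = 4 + 3 - 1 = 6.
y[0] = 3*2 = 6
y[1] = -3*2 + 3*1 = -3
y[2] = -1*2 + -3*1 + 3*2 = 1
y[3] = -3*2 + -1*1 + -3*2 = -13
y[4] = -3*1 + -1*2 = -5
y[5] = -3*2 = -6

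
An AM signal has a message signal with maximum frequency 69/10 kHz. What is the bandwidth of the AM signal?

In AM (double-sideband), the bandwidth is twice the message frequency.
BW = 2 * f_m = 2 * 69/10 kHz = 69/5 kHz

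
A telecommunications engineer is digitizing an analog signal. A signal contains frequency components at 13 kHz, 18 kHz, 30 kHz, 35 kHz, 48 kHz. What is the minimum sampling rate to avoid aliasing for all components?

The highest frequency component is f_max = 48 kHz.
Nyquist rate = 2 * f_max = 2 * 48 kHz = 96 kHz.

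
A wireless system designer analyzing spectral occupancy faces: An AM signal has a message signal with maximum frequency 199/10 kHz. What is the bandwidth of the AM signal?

In AM (double-sideband), the bandwidth is twice the message frequency.
BW = 2 * f_m = 2 * 199/10 kHz = 199/5 kHz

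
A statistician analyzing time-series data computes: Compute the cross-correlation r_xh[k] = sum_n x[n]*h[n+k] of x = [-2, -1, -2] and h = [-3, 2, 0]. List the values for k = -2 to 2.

Both sequences indexed from 0 and zero outside their support.
Lags with overlap: k = -2 to 2.
  r_xh[-2] = x[2]*h[0] = 6
  r_xh[-1] = x[1]*h[0] + x[2]*h[1] = -1
  r_xh[0] = x[0]*h[0] + x[1]*h[1] + x[2]*h[2] = 4
  r_xh[1] = x[0]*h[1] + x[1]*h[2] = -4
  r_xh[2] = x[0]*h[2] = 0
r_xh = [6, -1, 4, -4, 0] (for k = -2, ..., 2)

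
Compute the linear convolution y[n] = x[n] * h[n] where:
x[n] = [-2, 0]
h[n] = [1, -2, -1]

y[n] = sum_k x[k]*h[n-k]. Output length = len(x) + len(h) - 1 = 2 + 3 - 1 = 4.
y[0] = -2*1 = -2
y[1] = 0*1 + -2*-2 = 4
y[2] = 0*-2 + -2*-1 = 2
y[3] = 0*-1 = 0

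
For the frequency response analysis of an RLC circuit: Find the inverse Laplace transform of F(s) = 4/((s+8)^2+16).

Standard pair: w/((s+a)^2+w^2) <-> e^(-at)*sin(wt)*u(t)
With a=8, w=4: f(t) = e^(-8t)*sin(4t)*u(t)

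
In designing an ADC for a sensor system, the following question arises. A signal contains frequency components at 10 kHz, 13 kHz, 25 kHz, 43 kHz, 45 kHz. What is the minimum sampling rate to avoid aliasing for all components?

The highest frequency component is f_max = 45 kHz.
Nyquist rate = 2 * f_max = 2 * 45 kHz = 90 kHz.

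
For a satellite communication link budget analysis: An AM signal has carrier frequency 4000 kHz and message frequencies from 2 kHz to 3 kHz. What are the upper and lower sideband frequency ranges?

Upper sideband (USB) = fc + [fm_low, fm_high] = 4000 + [2, 3] = [4002, 4003] kHz
Lower sideband (LSB) = fc - [fm_high, fm_low] = 4000 - [3, 2] = [3997, 3998] kHz
Total occupied spectrum: 3997 kHz to 4003 kHz (plus carrier at 4000 kHz)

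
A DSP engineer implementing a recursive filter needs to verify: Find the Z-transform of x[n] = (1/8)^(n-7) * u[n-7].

Time-shifting property: if X(z) = Z{x[n]}, then Z{x[n-d]} = z^(-d) * X(z)
X(z) = z/(z - 1/8) for x[n] = (1/8)^n * u[n]
Z{x[n-7]} = z^(-7) * z/(z - 1/8) = z^(-6)/(z - 1/8)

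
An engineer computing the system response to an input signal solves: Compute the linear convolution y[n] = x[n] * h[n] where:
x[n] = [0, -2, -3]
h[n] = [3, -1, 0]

y[n] = sum_k x[k]*h[n-k]. Output length = len(x) + len(h) - 1 = 3 + 3 - 1 = 5.
y[0] = 0*3 = 0
y[1] = -2*3 + 0*-1 = -6
y[2] = -3*3 + -2*-1 + 0*0 = -7
y[3] = -3*-1 + -2*0 = 3
y[4] = -3*0 = 0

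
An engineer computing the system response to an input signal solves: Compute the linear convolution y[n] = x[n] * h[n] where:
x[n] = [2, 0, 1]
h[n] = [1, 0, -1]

y[n] = sum_k x[k]*h[n-k]. Output length = len(x) + len(h) - 1 = 3 + 3 - 1 = 5.
y[0] = 2*1 = 2
y[1] = 0*1 + 2*0 = 0
y[2] = 1*1 + 0*0 + 2*-1 = -1
y[3] = 1*0 + 0*-1 = 0
y[4] = 1*-1 = -1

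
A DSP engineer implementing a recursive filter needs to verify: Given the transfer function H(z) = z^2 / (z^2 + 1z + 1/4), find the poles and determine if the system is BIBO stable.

Poles are roots of the denominator: z^2 + 1z + 1/4 = 0.
Quadratic formula: z = [-(1) +/- sqrt((1)^2 - 4*(1/4))] / 2
Discriminant = 1 - 1 = 0; sqrt = 0.
z = (-1 +/- 0) / 2 = -1/2 (repeated root).
|p1| = 1/2, |p2| = 1/2.
For BIBO stability, all poles must lie inside the unit circle (|p| < 1).
System is STABLE since both |p| < 1.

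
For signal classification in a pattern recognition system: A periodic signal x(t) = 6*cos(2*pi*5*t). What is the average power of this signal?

Average power of A*cos(wt) is A^2/2.
P = 6^2 / 2 = 36/2 = 18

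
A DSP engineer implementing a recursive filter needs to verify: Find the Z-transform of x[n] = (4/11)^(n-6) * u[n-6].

Time-shifting property: if X(z) = Z{x[n]}, then Z{x[n-d]} = z^(-d) * X(z)
X(z) = z/(z - 4/11) for x[n] = (4/11)^n * u[n]
Z{x[n-6]} = z^(-6) * z/(z - 4/11) = z^(-5)/(z - 4/11)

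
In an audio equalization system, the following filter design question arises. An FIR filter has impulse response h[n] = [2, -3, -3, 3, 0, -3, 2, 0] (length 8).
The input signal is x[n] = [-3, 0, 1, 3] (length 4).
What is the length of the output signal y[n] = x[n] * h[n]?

For linear convolution, the output length is:
len(y) = len(x) + len(h) - 1 = 4 + 8 - 1 = 11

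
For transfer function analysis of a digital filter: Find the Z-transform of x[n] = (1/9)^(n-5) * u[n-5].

Time-shifting property: if X(z) = Z{x[n]}, then Z{x[n-d]} = z^(-d) * X(z)
X(z) = z/(z - 1/9) for x[n] = (1/9)^n * u[n]
Z{x[n-5]} = z^(-5) * z/(z - 1/9) = z^(-4)/(z - 1/9)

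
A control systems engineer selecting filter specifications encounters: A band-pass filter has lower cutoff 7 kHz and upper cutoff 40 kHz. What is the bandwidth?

Bandwidth = f_high - f_low
= 40 kHz - 7 kHz = 33 kHz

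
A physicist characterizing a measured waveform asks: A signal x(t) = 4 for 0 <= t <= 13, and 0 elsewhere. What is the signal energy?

Energy = integral of |x(t)|^2 dt over the signal duration
= 4^2 * 13 = 16 * 13 = 208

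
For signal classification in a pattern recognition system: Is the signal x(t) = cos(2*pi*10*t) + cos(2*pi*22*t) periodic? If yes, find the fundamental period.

f1 = 10 Hz, f2 = 22 Hz
Period T1 = 1/10, T2 = 1/22
Ratio T1/T2 = 22/10, which is rational.
The signal is periodic with fundamental period T = 1/GCD(10,22) = 1/2 s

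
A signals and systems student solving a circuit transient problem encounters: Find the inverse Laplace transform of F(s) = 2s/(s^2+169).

Standard pair: s/(s^2+w^2) <-> cos(wt)*u(t)
With k=2, w=13: f(t) = 2*cos(13t)*u(t)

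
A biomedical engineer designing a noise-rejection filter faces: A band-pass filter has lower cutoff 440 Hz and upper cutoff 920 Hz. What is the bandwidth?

Bandwidth = f_high - f_low
= 920 Hz - 440 Hz = 480 Hz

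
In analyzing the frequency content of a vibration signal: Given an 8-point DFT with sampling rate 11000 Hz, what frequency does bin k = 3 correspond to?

The frequency of DFT bin k is: f_k = k * f_s / N
f_3 = 3 * 11000 / 8 = 4125 Hz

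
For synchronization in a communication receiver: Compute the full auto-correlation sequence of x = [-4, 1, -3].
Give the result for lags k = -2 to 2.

r_xx[k] = sum_m x[m]*x[m+k], indexed from 0, for k = -2 to 2:
  r_xx[-2] = x[2]*x[0] = 12
  r_xx[-1] = x[1]*x[0] + x[2]*x[1] = -7
  r_xx[0] = x[0]*x[0] + x[1]*x[1] + x[2]*x[2] = 26
  r_xx[1] = x[0]*x[1] + x[1]*x[2] = -7
  r_xx[2] = x[0]*x[2] = 12
r_xx = [12, -7, 26, -7, 12]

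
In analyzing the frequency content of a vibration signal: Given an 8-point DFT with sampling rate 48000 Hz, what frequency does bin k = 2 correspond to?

The frequency of DFT bin k is: f_k = k * f_s / N
f_2 = 2 * 48000 / 8 = 12000 Hz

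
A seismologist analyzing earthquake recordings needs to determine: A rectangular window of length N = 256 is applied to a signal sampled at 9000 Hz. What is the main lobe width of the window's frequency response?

For a rectangular window of length N,
the main lobe width in frequency is 2*f_s/N.
= 2*9000/256 = 1125/16 Hz
This determines the minimum frequency separation for resolving two sinusoids.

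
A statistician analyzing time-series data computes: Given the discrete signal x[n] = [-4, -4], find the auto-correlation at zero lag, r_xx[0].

The auto-correlation at zero lag r_xx[0] equals the signal energy.
r_xx[0] = sum of x[n]^2 = (-4)^2 + (-4)^2
= 16 + 16 = 32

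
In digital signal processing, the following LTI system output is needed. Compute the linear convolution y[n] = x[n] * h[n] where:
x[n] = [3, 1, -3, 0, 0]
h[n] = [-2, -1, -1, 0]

y[n] = sum_k x[k]*h[n-k]. Output length = len(x) + len(h) - 1 = 5 + 4 - 1 = 8.
y[0] = 3*-2 = -6
y[1] = 1*-2 + 3*-1 = -5
y[2] = -3*-2 + 1*-1 + 3*-1 = 2
y[3] = 0*-2 + -3*-1 + 1*-1 + 3*0 = 2
y[4] = 0*-2 + 0*-1 + -3*-1 + 1*0 = 3
y[5] = 0*-1 + 0*-1 + -3*0 = 0
y[6] = 0*-1 + 0*0 = 0
y[7] = 0*0 = 0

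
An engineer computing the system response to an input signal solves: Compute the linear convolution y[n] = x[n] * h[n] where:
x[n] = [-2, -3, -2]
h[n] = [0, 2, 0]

y[n] = sum_k x[k]*h[n-k]. Output length = len(x) + len(h) - 1 = 3 + 3 - 1 = 5.
y[0] = -2*0 = 0
y[1] = -3*0 + -2*2 = -4
y[2] = -2*0 + -3*2 + -2*0 = -6
y[3] = -2*2 + -3*0 = -4
y[4] = -2*0 = 0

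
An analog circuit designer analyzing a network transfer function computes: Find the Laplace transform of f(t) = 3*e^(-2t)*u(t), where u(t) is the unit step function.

Standard Laplace transform pair:
e^(-at)*u(t) <-> 1/(s+a)
With a = 2: L{3*e^(-2t)*u(t)} = 3/(s+2), ROC: Re(s) > -2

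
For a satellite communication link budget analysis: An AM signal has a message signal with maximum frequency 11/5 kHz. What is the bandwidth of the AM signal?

In AM (double-sideband), the bandwidth is twice the message frequency.
BW = 2 * f_m = 2 * 11/5 kHz = 22/5 kHz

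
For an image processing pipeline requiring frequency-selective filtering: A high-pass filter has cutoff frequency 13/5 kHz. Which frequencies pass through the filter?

A high-pass filter passes all frequencies above the cutoff frequency 13/5 kHz and attenuates lower frequencies.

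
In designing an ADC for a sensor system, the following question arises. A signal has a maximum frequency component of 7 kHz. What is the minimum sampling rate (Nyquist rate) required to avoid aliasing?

By the Nyquist-Shannon sampling theorem,
the minimum sampling rate (Nyquist rate) must be at least 2 * f_max.
Nyquist rate = 2 * 7 kHz = 14 kHz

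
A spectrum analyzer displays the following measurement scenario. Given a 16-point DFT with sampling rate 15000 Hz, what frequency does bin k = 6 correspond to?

The frequency of DFT bin k is: f_k = k * f_s / N
f_6 = 6 * 15000 / 16 = 5625 Hz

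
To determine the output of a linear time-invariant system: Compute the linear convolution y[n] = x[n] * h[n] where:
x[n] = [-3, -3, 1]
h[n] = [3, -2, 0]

y[n] = sum_k x[k]*h[n-k]. Output length = len(x) + len(h) - 1 = 3 + 3 - 1 = 5.
y[0] = -3*3 = -9
y[1] = -3*3 + -3*-2 = -3
y[2] = 1*3 + -3*-2 + -3*0 = 9
y[3] = 1*-2 + -3*0 = -2
y[4] = 1*0 = 0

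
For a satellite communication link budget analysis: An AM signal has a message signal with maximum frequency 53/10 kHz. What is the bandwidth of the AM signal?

In AM (double-sideband), the bandwidth is twice the message frequency.
BW = 2 * f_m = 2 * 53/10 kHz = 53/5 kHz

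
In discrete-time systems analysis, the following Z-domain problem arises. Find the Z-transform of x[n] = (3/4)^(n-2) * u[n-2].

Time-shifting property: if X(z) = Z{x[n]}, then Z{x[n-d]} = z^(-d) * X(z)
X(z) = z/(z - 3/4) for x[n] = (3/4)^n * u[n]
Z{x[n-2]} = z^(-2) * z/(z - 3/4) = z^(-1)/(z - 3/4)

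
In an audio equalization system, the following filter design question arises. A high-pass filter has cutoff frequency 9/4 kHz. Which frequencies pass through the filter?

A high-pass filter passes all frequencies above the cutoff frequency 9/4 kHz and attenuates lower frequencies.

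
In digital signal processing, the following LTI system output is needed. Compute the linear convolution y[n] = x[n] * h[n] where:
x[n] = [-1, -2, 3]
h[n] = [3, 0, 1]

y[n] = sum_k x[k]*h[n-k]. Output length = len(x) + len(h) - 1 = 3 + 3 - 1 = 5.
y[0] = -1*3 = -3
y[1] = -2*3 + -1*0 = -6
y[2] = 3*3 + -2*0 + -1*1 = 8
y[3] = 3*0 + -2*1 = -2
y[4] = 3*1 = 3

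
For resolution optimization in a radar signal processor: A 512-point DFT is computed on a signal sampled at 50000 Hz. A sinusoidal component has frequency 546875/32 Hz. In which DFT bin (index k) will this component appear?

DFT frequency resolution = f_s/N = 50000/512 = 3125/32 Hz
Bin index k = f_signal / resolution = 546875/32 / 3125/32 = 175
The signal frequency 546875/32 Hz falls in DFT bin k = 175.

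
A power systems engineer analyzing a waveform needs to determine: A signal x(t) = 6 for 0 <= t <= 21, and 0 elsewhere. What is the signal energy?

Energy = integral of |x(t)|^2 dt over the signal duration
= 6^2 * 21 = 36 * 21 = 756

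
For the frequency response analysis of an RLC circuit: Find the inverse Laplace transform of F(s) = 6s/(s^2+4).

Standard pair: s/(s^2+w^2) <-> cos(wt)*u(t)
With k=6, w=2: f(t) = 6*cos(2t)*u(t)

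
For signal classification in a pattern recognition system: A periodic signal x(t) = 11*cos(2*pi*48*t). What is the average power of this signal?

Average power of A*cos(wt) is A^2/2.
P = 11^2 / 2 = 121/2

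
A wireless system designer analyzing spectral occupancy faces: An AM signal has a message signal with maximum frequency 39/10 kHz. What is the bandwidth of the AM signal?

In AM (double-sideband), the bandwidth is twice the message frequency.
BW = 2 * f_m = 2 * 39/10 kHz = 39/5 kHz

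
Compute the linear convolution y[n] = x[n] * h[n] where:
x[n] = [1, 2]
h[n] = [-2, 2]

y[n] = sum_k x[k]*h[n-k]. Output length = len(x) + len(h) - 1 = 2 + 2 - 1 = 3.
y[0] = 1*-2 = -2
y[1] = 2*-2 + 1*2 = -2
y[2] = 2*2 = 4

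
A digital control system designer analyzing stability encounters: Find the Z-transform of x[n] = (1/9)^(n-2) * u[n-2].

Time-shifting property: if X(z) = Z{x[n]}, then Z{x[n-d]} = z^(-d) * X(z)
X(z) = z/(z - 1/9) for x[n] = (1/9)^n * u[n]
Z{x[n-2]} = z^(-2) * z/(z - 1/9) = z^(-1)/(z - 1/9)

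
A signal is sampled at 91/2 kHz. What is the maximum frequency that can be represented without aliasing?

The maximum frequency that can be represented without aliasing
is the Nyquist frequency: f_max = f_s / 2 = 91/2 kHz / 2 = 91/4 kHz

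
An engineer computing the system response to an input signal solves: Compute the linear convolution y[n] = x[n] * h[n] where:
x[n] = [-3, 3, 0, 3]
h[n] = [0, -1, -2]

y[n] = sum_k x[k]*h[n-k]. Output length = len(x) + len(h) - 1 = 4 + 3 - 1 = 6.
y[0] = -3*0 = 0
y[1] = 3*0 + -3*-1 = 3
y[2] = 0*0 + 3*-1 + -3*-2 = 3
y[3] = 3*0 + 0*-1 + 3*-2 = -6
y[4] = 3*-1 + 0*-2 = -3
y[5] = 3*-2 = -6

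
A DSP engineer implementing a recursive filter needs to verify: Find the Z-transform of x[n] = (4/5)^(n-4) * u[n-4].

Time-shifting property: if X(z) = Z{x[n]}, then Z{x[n-d]} = z^(-d) * X(z)
X(z) = z/(z - 4/5) for x[n] = (4/5)^n * u[n]
Z{x[n-4]} = z^(-4) * z/(z - 4/5) = z^(-3)/(z - 4/5)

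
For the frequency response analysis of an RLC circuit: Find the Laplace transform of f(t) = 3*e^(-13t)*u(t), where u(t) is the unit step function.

Standard Laplace transform pair:
e^(-at)*u(t) <-> 1/(s+a)
With a = 13: L{3*e^(-13t)*u(t)} = 3/(s+13), ROC: Re(s) > -13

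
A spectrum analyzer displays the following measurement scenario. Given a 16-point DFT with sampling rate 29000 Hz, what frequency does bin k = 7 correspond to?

The frequency of DFT bin k is: f_k = k * f_s / N
f_7 = 7 * 29000 / 16 = 25375/2 Hz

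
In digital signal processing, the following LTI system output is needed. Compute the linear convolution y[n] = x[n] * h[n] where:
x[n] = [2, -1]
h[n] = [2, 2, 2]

y[n] = sum_k x[k]*h[n-k]. Output length = len(x) + len(h) - 1 = 2 + 3 - 1 = 4.
y[0] = 2*2 = 4
y[1] = -1*2 + 2*2 = 2
y[2] = -1*2 + 2*2 = 2
y[3] = -1*2 = -2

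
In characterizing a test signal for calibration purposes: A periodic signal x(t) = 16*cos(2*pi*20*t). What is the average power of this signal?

Average power of A*cos(wt) is A^2/2.
P = 16^2 / 2 = 256/2 = 128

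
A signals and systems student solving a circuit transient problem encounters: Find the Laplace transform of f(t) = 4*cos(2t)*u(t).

Standard pair: cos(wt)*u(t) <-> s/(s^2+w^2)
With w = 2: L{4*cos(2t)*u(t)} = 4s/(s^2+4)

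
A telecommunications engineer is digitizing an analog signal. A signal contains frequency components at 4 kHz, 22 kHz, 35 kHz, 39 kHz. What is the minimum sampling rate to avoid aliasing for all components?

The highest frequency component is f_max = 39 kHz.
Nyquist rate = 2 * f_max = 2 * 39 kHz = 78 kHz.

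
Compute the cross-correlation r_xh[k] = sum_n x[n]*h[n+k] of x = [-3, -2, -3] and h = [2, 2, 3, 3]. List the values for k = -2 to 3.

Both sequences indexed from 0 and zero outside their support.
Lags with overlap: k = -2 to 3.
  r_xh[-2] = x[2]*h[0] = -6
  r_xh[-1] = x[1]*h[0] + x[2]*h[1] = -10
  r_xh[0] = x[0]*h[0] + x[1]*h[1] + x[2]*h[2] = -19
  r_xh[1] = x[0]*h[1] + x[1]*h[2] + x[2]*h[3] = -21
  r_xh[2] = x[0]*h[2] + x[1]*h[3] = -15
  r_xh[3] = x[0]*h[3] = -9
r_xh = [-6, -10, -19, -21, -15, -9] (for k = -2, ..., 3)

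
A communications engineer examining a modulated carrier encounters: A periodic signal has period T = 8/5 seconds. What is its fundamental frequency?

The fundamental frequency is the reciprocal of the period.
f = 1/T = 1/(8/5) = 5/8 Hz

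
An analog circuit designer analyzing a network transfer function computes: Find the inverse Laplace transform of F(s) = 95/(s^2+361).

Standard pair: w/(s^2+w^2) <-> sin(wt)*u(t)
Recognize w^2 = 361, so w = 19; numerator 95 = 5*19.
f(t) = 5*sin(19t)*u(t)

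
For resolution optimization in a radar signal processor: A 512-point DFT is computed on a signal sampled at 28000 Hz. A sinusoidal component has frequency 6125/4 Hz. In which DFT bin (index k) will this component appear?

DFT frequency resolution = f_s/N = 28000/512 = 875/16 Hz
Bin index k = f_signal / resolution = 6125/4 / 875/16 = 28
The signal frequency 6125/4 Hz falls in DFT bin k = 28.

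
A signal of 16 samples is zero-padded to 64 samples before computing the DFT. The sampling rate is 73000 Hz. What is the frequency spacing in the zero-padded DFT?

Original DFT: N = 16, resolution = f_s/N = 73000/16 = 9125/2 Hz
Zero-padded DFT: N = 64, resolution = f_s/N = 73000/64 = 9125/8 Hz
Zero-padding interpolates the spectrum (finer frequency grid)
but does NOT improve the true spectral resolution (ability to resolve close frequencies).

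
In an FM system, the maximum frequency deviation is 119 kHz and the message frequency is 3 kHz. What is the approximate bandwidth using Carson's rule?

Carson's rule: BW = 2*(delta_f + f_m)
= 2*(119 + 3) kHz = 244 kHz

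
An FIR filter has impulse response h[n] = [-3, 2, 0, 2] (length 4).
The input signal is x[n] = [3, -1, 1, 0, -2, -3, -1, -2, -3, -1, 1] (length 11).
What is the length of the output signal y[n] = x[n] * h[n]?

For linear convolution, the output length is:
len(y) = len(x) + len(h) - 1 = 11 + 4 - 1 = 14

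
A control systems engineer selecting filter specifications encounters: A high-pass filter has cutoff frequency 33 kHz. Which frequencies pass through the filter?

A high-pass filter passes all frequencies above the cutoff frequency 33 kHz and attenuates lower frequencies.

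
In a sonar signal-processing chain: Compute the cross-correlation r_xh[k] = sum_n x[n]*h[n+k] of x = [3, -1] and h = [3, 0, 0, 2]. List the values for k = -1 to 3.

Both sequences indexed from 0 and zero outside their support.
Lags with overlap: k = -1 to 3.
  r_xh[-1] = x[1]*h[0] = -3
  r_xh[0] = x[0]*h[0] + x[1]*h[1] = 9
  r_xh[1] = x[0]*h[1] + x[1]*h[2] = 0
  r_xh[2] = x[0]*h[2] + x[1]*h[3] = -2
  r_xh[3] = x[0]*h[3] = 6
r_xh = [-3, 9, 0, -2, 6] (for k = -1, ..., 3)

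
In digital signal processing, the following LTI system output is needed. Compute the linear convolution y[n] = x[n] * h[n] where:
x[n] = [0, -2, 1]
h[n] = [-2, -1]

y[n] = sum_k x[k]*h[n-k]. Output length = len(x) + len(h) - 1 = 3 + 2 - 1 = 4.
y[0] = 0*-2 = 0
y[1] = -2*-2 + 0*-1 = 4
y[2] = 1*-2 + -2*-1 = 0
y[3] = 1*-1 = -1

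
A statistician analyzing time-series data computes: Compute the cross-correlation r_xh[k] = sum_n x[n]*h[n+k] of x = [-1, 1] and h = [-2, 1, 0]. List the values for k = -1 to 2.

Both sequences indexed from 0 and zero outside their support.
Lags with overlap: k = -1 to 2.
  r_xh[-1] = x[1]*h[0] = -2
  r_xh[0] = x[0]*h[0] + x[1]*h[1] = 3
  r_xh[1] = x[0]*h[1] + x[1]*h[2] = -1
  r_xh[2] = x[0]*h[2] = 0
r_xh = [-2, 3, -1, 0] (for k = -1, ..., 2)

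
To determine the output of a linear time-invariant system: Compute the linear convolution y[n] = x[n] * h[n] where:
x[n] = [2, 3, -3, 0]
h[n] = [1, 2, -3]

y[n] = sum_k x[k]*h[n-k]. Output length = len(x) + len(h) - 1 = 4 + 3 - 1 = 6.
y[0] = 2*1 = 2
y[1] = 3*1 + 2*2 = 7
y[2] = -3*1 + 3*2 + 2*-3 = -3
y[3] = 0*1 + -3*2 + 3*-3 = -15
y[4] = 0*2 + -3*-3 = 9
y[5] = 0*-3 = 0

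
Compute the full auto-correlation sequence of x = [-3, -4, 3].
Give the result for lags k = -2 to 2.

r_xx[k] = sum_m x[m]*x[m+k], indexed from 0, for k = -2 to 2:
  r_xx[-2] = x[2]*x[0] = -9
  r_xx[-1] = x[1]*x[0] + x[2]*x[1] = 0
  r_xx[0] = x[0]*x[0] + x[1]*x[1] + x[2]*x[2] = 34
  r_xx[1] = x[0]*x[1] + x[1]*x[2] = 0
  r_xx[2] = x[0]*x[2] = -9
r_xx = [-9, 0, 34, 0, -9]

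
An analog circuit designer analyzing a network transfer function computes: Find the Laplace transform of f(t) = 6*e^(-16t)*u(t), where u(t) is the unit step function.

Standard Laplace transform pair:
e^(-at)*u(t) <-> 1/(s+a)
With a = 16: L{6*e^(-16t)*u(t)} = 6/(s+16), ROC: Re(s) > -16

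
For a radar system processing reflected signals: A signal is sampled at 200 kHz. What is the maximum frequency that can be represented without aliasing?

The maximum frequency that can be represented without aliasing
is the Nyquist frequency: f_max = f_s / 2 = 200 kHz / 2 = 100 kHz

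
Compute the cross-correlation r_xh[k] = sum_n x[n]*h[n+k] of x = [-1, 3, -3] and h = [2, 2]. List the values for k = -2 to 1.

Both sequences indexed from 0 and zero outside their support.
Lags with overlap: k = -2 to 1.
  r_xh[-2] = x[2]*h[0] = -6
  r_xh[-1] = x[1]*h[0] + x[2]*h[1] = 0
  r_xh[0] = x[0]*h[0] + x[1]*h[1] = 4
  r_xh[1] = x[0]*h[1] = -2
r_xh = [-6, 0, 4, -2] (for k = -2, ..., 1)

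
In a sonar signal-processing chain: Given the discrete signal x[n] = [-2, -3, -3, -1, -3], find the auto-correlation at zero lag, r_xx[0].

The auto-correlation at zero lag r_xx[0] equals the signal energy.
r_xx[0] = sum of x[n]^2 = (-2)^2 + (-3)^2 + (-3)^2 + (-1)^2 + (-3)^2
= 4 + 9 + 9 + 1 + 9 = 32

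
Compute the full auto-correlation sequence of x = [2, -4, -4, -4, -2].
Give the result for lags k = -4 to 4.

r_xx[k] = sum_m x[m]*x[m+k], indexed from 0, for k = -4 to 4:
  r_xx[-4] = x[4]*x[0] = -4
  r_xx[-3] = x[3]*x[0] + x[4]*x[1] = 0
  r_xx[-2] = x[2]*x[0] + x[3]*x[1] + x[4]*x[2] = 16
  r_xx[-1] = x[1]*x[0] + x[2]*x[1] + x[3]*x[2] + x[4]*x[3] = 32
  r_xx[0] = x[0]*x[0] + x[1]*x[1] + x[2]*x[2] + x[3]*x[3] + x[4]*x[4] = 56
  r_xx[1] = x[0]*x[1] + x[1]*x[2] + x[2]*x[3] + x[3]*x[4] = 32
  r_xx[2] = x[0]*x[2] + x[1]*x[3] + x[2]*x[4] = 16
  r_xx[3] = x[0]*x[3] + x[1]*x[4] = 0
  r_xx[4] = x[0]*x[4] = -4
r_xx = [-4, 0, 16, 32, 56, 32, 16, 0, -4]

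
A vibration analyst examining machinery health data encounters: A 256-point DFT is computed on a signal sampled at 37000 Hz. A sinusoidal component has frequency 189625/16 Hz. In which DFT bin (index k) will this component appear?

DFT frequency resolution = f_s/N = 37000/256 = 4625/32 Hz
Bin index k = f_signal / resolution = 189625/16 / 4625/32 = 82
The signal frequency 189625/16 Hz falls in DFT bin k = 82.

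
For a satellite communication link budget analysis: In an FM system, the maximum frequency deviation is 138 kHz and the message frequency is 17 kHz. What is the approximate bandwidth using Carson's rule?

Carson's rule: BW = 2*(delta_f + f_m)
= 2*(138 + 17) kHz = 310 kHz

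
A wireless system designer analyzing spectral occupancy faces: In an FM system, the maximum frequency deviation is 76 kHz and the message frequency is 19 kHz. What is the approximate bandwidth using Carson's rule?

Carson's rule: BW = 2*(delta_f + f_m)
= 2*(76 + 19) kHz = 190 kHz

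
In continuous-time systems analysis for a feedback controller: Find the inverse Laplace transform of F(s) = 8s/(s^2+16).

Standard pair: s/(s^2+w^2) <-> cos(wt)*u(t)
With k=8, w=4: f(t) = 8*cos(4t)*u(t)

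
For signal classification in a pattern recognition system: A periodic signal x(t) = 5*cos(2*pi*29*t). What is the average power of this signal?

Average power of A*cos(wt) is A^2/2.
P = 5^2 / 2 = 25/2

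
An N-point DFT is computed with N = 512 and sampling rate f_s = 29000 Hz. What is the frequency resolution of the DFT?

DFT frequency resolution = f_s / N
= 29000 / 512 = 3625/64 Hz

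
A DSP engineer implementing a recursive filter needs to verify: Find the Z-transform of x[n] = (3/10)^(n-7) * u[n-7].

Time-shifting property: if X(z) = Z{x[n]}, then Z{x[n-d]} = z^(-d) * X(z)
X(z) = z/(z - 3/10) for x[n] = (3/10)^n * u[n]
Z{x[n-7]} = z^(-7) * z/(z - 3/10) = z^(-6)/(z - 3/10)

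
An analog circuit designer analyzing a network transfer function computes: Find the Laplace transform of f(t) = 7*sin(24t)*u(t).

Standard pair: sin(wt)*u(t) <-> w/(s^2+w^2)
With w = 24: L{7*sin(24t)*u(t)} = 168/(s^2+576)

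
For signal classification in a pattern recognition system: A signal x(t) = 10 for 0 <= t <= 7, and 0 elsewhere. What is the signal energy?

Energy = integral of |x(t)|^2 dt over the signal duration
= 10^2 * 7 = 100 * 7 = 700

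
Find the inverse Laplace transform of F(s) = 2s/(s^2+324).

Standard pair: s/(s^2+w^2) <-> cos(wt)*u(t)
With k=2, w=18: f(t) = 2*cos(18t)*u(t)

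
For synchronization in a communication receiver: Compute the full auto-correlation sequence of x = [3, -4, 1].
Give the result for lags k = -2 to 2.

r_xx[k] = sum_m x[m]*x[m+k], indexed from 0, for k = -2 to 2:
  r_xx[-2] = x[2]*x[0] = 3
  r_xx[-1] = x[1]*x[0] + x[2]*x[1] = -16
  r_xx[0] = x[0]*x[0] + x[1]*x[1] + x[2]*x[2] = 26
  r_xx[1] = x[0]*x[1] + x[1]*x[2] = -16
  r_xx[2] = x[0]*x[2] = 3
r_xx = [3, -16, 26, -16, 3]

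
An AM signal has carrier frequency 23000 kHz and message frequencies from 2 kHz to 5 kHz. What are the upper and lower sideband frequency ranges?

Upper sideband (USB) = fc + [fm_low, fm_high] = 23000 + [2, 5] = [23002, 23005] kHz
Lower sideband (LSB) = fc - [fm_high, fm_low] = 23000 - [5, 2] = [22995, 22998] kHz
Total occupied spectrum: 22995 kHz to 23005 kHz (plus carrier at 23000 kHz)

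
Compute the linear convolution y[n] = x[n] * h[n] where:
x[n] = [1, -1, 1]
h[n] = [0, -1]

y[n] = sum_k x[k]*h[n-k]. Output length = len(x) + len(h) - 1 = 3 + 2 - 1 = 4.
y[0] = 1*0 = 0
y[1] = -1*0 + 1*-1 = -1
y[2] = 1*0 + -1*-1 = 1
y[3] = 1*-1 = -1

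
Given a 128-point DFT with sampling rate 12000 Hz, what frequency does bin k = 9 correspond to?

The frequency of DFT bin k is: f_k = k * f_s / N
f_9 = 9 * 12000 / 128 = 3375/4 Hz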